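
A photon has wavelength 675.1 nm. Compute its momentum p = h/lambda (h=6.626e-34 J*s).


p = h / lambda
= 6.626e-34 / (675.1e-9)
= 6.626e-34 / 6.7510e-07
= 9.8148e-28 kg*m/s

9.8148e-28


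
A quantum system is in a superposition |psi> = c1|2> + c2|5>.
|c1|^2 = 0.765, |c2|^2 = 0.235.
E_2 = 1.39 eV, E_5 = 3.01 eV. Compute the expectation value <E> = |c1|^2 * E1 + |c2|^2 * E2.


<E> = |c1|^2 * E1 + |c2|^2 * E2
= 0.765 * 1.39 + 0.235 * 3.01
= 1.0634 + 0.7073
= 1.7707 eV

1.7707


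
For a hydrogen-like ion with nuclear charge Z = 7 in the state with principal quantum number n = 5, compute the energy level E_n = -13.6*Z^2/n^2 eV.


E_n = -13.6 * Z^2 / n^2
= -13.6 * 7^2 / 5^2
= -13.6 * 49 / 25
= -26.656 eV

-26.656


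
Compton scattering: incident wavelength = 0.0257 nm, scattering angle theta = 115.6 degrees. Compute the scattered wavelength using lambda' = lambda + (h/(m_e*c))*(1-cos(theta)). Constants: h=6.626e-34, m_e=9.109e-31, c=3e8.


Compton wavelength: h/(m_e*c) = 2.4247e-12 m
d_lambda = 2.4247e-12 * (1 - cos(115.6 deg))
= 2.4247e-12 * 1.432086
= 3.4724e-12 m = 0.003472 nm
lambda' = 0.0257 + 0.003472
= 0.029172 nm

0.029172


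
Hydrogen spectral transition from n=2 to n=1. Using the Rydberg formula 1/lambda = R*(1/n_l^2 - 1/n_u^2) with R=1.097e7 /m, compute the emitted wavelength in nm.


1/lambda = R * (1/n_l^2 - 1/n_u^2)
= 1.097e7 * (1/1^2 - 1/2^2)
= 1.097e7 * (1.0 - 0.25)
= 1.097e7 * 0.75
= 8.2275e+06 /m
lambda = 1 / 8.2275e+06 = 121.5436 nm

121.5436


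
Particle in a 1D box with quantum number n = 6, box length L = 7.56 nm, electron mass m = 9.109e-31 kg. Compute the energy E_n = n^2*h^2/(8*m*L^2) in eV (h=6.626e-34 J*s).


E = n^2 * h^2 / (8 * m * L^2)
= 6^2 * (6.626e-34)^2 / (8 * 9.109e-31 * (7.56e-9)^2)
= 36 * 4.3904e-67 / (8 * 9.109e-31 * 5.7154e-17)
= 3.7949e-20 J
= 0.2369 eV

0.2369


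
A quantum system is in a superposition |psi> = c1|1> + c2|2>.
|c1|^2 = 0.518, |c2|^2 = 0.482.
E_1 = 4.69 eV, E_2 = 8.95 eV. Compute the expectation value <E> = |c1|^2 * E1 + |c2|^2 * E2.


<E> = |c1|^2 * E1 + |c2|^2 * E2
= 0.518 * 4.69 + 0.482 * 8.95
= 2.4294 + 4.3139
= 6.7433 eV

6.7433


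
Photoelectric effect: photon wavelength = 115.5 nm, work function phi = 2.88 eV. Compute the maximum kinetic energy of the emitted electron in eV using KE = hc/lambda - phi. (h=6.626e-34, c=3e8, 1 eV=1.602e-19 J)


E_photon = hc / lambda
= (6.626e-34)(3e8) / (115.5e-9)
= 1.7210e-18 J
= 10.7431 eV
KE = E_photon - phi
= 10.7431 - 2.88
= 7.8631 eV

7.8631


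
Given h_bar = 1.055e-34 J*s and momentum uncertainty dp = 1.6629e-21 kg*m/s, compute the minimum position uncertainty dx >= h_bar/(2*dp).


dx = h_bar / (2 * dp)
= 1.055e-34 / (2 * 1.6629e-21)
= 1.055e-34 / 3.3258e-21
= 3.1722e-14 m

3.1722e-14


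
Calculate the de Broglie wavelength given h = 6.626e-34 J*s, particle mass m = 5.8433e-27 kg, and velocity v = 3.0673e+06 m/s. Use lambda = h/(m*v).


lambda = h / (m * v)
= 6.626e-34 / (5.8433e-27 * 3.0673e+06)
= 6.626e-34 / 1.7923e-20
= 3.6969e-14 m

3.6969e-14


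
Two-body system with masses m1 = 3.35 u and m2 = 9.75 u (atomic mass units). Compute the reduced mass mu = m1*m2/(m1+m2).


mu = m1 * m2 / (m1 + m2)
= 3.35 * 9.75 / (3.35 + 9.75)
= 32.6625 / 13.1
= 2.4933 u

2.4933


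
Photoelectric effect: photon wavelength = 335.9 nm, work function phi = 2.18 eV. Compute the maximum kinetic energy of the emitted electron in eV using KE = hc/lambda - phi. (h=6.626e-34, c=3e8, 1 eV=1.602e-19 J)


E_photon = hc / lambda
= (6.626e-34)(3e8) / (335.9e-9)
= 5.9178e-19 J
= 3.694 eV
KE = E_photon - phi
= 3.694 - 2.18
= 1.514 eV

1.514


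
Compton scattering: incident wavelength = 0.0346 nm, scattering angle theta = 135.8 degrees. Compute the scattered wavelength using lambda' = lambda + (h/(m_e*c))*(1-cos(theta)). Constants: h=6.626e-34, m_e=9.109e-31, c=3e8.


Compton wavelength: h/(m_e*c) = 2.4247e-12 m
d_lambda = 2.4247e-12 * (1 - cos(135.8 deg))
= 2.4247e-12 * 1.716911
= 4.1630e-12 m = 0.004163 nm
lambda' = 0.0346 + 0.004163
= 0.038763 nm

0.038763


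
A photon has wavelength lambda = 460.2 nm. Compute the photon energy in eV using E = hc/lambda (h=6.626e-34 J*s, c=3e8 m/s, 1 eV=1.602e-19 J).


E = hc / lambda
= (6.626e-34)(3e8) / (460.2e-9)
= 1.9878e-25 / 4.6020e-07
= 4.3194e-19 J
Converting to eV: 4.3194e-19 / 1.602e-19
= 2.6963 eV

2.6963


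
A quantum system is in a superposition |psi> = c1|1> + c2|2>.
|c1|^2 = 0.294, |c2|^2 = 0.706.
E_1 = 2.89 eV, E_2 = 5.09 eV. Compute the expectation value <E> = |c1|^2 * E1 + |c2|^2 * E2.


<E> = |c1|^2 * E1 + |c2|^2 * E2
= 0.294 * 2.89 + 0.706 * 5.09
= 0.8497 + 3.5935
= 4.4432 eV

4.4432


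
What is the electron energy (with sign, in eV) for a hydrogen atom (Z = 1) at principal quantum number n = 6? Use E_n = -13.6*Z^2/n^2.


E_n = -13.6 * Z^2 / n^2
= -13.6 * 1^2 / 6^2
= -13.6 * 1 / 36
= -0.3778 eV

-0.3778


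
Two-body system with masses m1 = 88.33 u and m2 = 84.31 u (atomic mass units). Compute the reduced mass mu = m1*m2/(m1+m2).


mu = m1 * m2 / (m1 + m2)
= 88.33 * 84.31 / (88.33 + 84.31)
= 7447.1023 / 172.64
= 43.1366 u

43.1366


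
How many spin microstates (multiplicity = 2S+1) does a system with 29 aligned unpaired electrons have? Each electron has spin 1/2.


Total spin S = N * (1/2) = 29 * 0.5 = 14.5
Spin multiplicity = 2S + 1
= 2 * 14.5 + 1
= 30

30


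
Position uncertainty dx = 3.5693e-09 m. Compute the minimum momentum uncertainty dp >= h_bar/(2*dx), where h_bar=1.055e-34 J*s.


dp = h_bar / (2 * dx)
= 1.055e-34 / (2 * 3.5693e-09)
= 1.055e-34 / 7.1386e-09
= 1.4779e-26 kg*m/s

1.4779e-26


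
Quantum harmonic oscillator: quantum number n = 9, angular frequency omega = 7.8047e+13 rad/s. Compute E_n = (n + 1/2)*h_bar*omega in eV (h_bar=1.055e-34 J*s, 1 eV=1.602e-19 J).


E = (n + 1/2) * h_bar * omega
= (9 + 0.5) * 1.055e-34 * 7.8047e+13
= 9.5 * 8.2340e-21
= 7.8223e-20 J
= 0.4883 eV

0.4883


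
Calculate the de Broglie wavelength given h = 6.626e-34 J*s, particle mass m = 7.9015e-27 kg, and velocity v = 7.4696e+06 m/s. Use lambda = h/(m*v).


lambda = h / (m * v)
= 6.626e-34 / (7.9015e-27 * 7.4696e+06)
= 6.626e-34 / 5.9021e-20
= 1.1227e-14 m

1.1227e-14


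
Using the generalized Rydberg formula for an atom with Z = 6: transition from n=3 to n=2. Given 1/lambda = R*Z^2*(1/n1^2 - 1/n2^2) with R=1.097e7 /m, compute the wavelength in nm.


1/lambda = R * Z^2 * (1/n1^2 - 1/n2^2)
= 1.097e7 * 6^2 * (1/2^2 - 1/3^2)
= 1.097e7 * 36 * (0.25 - 0.111111)
= 5.4850e+07 /m
lambda = 1 / 5.4850e+07
= 18.2315 nm

18.2315


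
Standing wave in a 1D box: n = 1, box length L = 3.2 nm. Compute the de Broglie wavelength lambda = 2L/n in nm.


lambda = 2L / n
= 2 * 3.2 / 1
= 6.4 / 1
= 6.4 nm

6.4


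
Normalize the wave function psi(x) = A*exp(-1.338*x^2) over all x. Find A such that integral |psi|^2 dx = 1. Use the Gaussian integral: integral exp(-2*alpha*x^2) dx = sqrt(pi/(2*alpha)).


integral |psi|^2 dx = A^2 * sqrt(pi/(2*alpha)) = 1
A^2 = sqrt(2*alpha/pi)
= sqrt(2 * 1.338 / pi)
= 0.922929
A = sqrt(0.922929)
= 0.9607

0.9607


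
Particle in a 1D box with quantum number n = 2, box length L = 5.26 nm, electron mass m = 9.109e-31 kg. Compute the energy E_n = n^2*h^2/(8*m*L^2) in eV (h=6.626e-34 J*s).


E = n^2 * h^2 / (8 * m * L^2)
= 2^2 * (6.626e-34)^2 / (8 * 9.109e-31 * (5.26e-9)^2)
= 4 * 4.3904e-67 / (8 * 9.109e-31 * 2.7668e-17)
= 8.7103e-21 J
= 0.0544 eV

0.0544


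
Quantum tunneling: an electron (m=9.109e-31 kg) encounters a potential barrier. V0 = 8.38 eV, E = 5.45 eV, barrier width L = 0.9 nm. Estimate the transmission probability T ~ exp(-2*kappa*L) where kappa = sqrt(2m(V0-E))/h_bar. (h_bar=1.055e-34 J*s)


V0 - E = 2.93 eV = 4.6939e-19 J
kappa = sqrt(2 * m * (V0-E)) / h_bar
= sqrt(2 * 9.109e-31 * 4.6939e-19) / 1.055e-34
= 8.7652e+09 /m
2*kappa*L = 2 * 8.7652e+09 * 0.9e-9
= 15.7774
T = exp(-15.7774) = 1.405924e-07

1.405924e-07


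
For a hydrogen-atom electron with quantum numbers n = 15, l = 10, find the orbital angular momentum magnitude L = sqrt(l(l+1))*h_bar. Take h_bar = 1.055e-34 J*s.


L = sqrt(l*(l+1)) * h_bar
= sqrt(10 * 11) * 1.055e-34
= sqrt(110) * 1.055e-34
= 10.4881 * 1.055e-34
= 1.1065e-33 J*s

1.1065e-33


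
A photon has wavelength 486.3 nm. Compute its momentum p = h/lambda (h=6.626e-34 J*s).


p = h / lambda
= 6.626e-34 / (486.3e-9)
= 6.626e-34 / 4.8630e-07
= 1.3625e-27 kg*m/s

1.3625e-27


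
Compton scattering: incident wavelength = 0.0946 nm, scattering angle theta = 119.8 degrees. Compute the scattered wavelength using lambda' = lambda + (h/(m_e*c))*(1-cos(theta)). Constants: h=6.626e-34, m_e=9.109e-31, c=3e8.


Compton wavelength: h/(m_e*c) = 2.4247e-12 m
d_lambda = 2.4247e-12 * (1 - cos(119.8 deg))
= 2.4247e-12 * 1.496974
= 3.6297e-12 m = 0.00363 nm
lambda' = 0.0946 + 0.00363
= 0.09823 nm

0.09823


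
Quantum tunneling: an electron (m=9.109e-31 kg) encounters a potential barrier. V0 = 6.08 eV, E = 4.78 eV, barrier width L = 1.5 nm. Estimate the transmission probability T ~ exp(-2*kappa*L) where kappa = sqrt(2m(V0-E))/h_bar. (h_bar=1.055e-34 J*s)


V0 - E = 1.3 eV = 2.0826e-19 J
kappa = sqrt(2 * m * (V0-E)) / h_bar
= sqrt(2 * 9.109e-31 * 2.0826e-19) / 1.055e-34
= 5.8385e+09 /m
2*kappa*L = 2 * 5.8385e+09 * 1.5e-9
= 17.5155
T = exp(-17.5155) = 2.472425e-08

2.472425e-08


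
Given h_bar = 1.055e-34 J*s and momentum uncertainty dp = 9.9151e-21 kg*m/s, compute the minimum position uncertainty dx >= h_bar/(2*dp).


dx = h_bar / (2 * dp)
= 1.055e-34 / (2 * 9.9151e-21)
= 1.055e-34 / 1.9830e-20
= 5.3202e-15 m

5.3202e-15


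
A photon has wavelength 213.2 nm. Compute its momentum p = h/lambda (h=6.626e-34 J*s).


p = h / lambda
= 6.626e-34 / (213.2e-9)
= 6.626e-34 / 2.1320e-07
= 3.1079e-27 kg*m/s

3.1079e-27


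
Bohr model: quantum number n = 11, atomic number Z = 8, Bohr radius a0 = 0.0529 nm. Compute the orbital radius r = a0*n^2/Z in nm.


r = a0 * n^2 / Z
= 0.0529 * 11^2 / 8
= 0.0529 * 121 / 8
= 0.8001 nm

0.8001


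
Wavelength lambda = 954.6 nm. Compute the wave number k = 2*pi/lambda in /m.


k = 2 * pi / lambda
= 6.2832 / (954.6e-9)
= 6.2832 / 9.5460e-07
= 6.5820e+06 /m

6.5820e+06


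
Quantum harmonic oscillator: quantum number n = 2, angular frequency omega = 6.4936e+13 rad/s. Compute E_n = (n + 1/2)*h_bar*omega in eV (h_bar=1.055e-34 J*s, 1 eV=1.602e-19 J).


E = (n + 1/2) * h_bar * omega
= (2 + 0.5) * 1.055e-34 * 6.4936e+13
= 2.5 * 6.8507e-21
= 1.7127e-20 J
= 0.1069 eV

0.1069


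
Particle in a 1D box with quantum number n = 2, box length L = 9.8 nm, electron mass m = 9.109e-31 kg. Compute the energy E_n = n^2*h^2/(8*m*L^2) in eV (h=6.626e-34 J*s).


E = n^2 * h^2 / (8 * m * L^2)
= 2^2 * (6.626e-34)^2 / (8 * 9.109e-31 * (9.8e-9)^2)
= 4 * 4.3904e-67 / (8 * 9.109e-31 * 9.6040e-17)
= 2.5093e-21 J
= 0.0157 eV

0.0157


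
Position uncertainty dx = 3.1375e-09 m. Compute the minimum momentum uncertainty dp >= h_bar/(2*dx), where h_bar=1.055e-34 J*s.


dp = h_bar / (2 * dx)
= 1.055e-34 / (2 * 3.1375e-09)
= 1.055e-34 / 6.2750e-09
= 1.6813e-26 kg*m/s

1.6813e-26


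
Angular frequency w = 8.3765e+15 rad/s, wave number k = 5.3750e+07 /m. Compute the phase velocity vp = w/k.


vp = w / k
= 8.3765e+15 / 5.3750e+07
= 1.5584e+08 m/s

1.5584e+08


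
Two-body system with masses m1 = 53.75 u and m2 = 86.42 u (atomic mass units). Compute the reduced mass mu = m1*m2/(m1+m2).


mu = m1 * m2 / (m1 + m2)
= 53.75 * 86.42 / (53.75 + 86.42)
= 4645.075 / 140.17
= 33.1389 u

33.1389


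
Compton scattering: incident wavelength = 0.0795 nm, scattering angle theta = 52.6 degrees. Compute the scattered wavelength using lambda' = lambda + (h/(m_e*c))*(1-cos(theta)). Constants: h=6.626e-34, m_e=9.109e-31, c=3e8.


Compton wavelength: h/(m_e*c) = 2.4247e-12 m
d_lambda = 2.4247e-12 * (1 - cos(52.6 deg))
= 2.4247e-12 * 0.392624
= 9.5200e-13 m = 0.000952 nm
lambda' = 0.0795 + 0.000952
= 0.080452 nm

0.080452


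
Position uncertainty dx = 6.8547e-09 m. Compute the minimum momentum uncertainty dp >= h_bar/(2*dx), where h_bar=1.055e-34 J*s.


dp = h_bar / (2 * dx)
= 1.055e-34 / (2 * 6.8547e-09)
= 1.055e-34 / 1.3709e-08
= 7.6954e-27 kg*m/s

7.6954e-27


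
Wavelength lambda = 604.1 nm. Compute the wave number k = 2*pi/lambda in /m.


k = 2 * pi / lambda
= 6.2832 / (604.1e-9)
= 6.2832 / 6.0410e-07
= 1.0401e+07 /m

1.0401e+07


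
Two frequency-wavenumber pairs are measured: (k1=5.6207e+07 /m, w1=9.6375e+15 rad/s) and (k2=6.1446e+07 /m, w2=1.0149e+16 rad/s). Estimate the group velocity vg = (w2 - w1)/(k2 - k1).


vg = (w2 - w1) / (k2 - k1)
= (1.0149e+16 - 9.6375e+15) / (6.1446e+07 - 5.6207e+07)
= 5.1150e+14 / 5.2390e+06
= 9.7633e+07 m/s

9.7633e+07


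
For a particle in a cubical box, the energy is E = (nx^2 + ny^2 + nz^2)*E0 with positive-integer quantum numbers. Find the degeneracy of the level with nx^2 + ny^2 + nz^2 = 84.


Enumerate all (nx, ny, nz) with nx^2 + ny^2 + nz^2 = 84:
(2,4,8)
(2,8,4)
(4,2,8)
(4,8,2)
(8,2,4)
(8,4,2)
Total degeneracy = 6

6


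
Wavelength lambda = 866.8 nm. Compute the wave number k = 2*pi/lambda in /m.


k = 2 * pi / lambda
= 6.2832 / (866.8e-9)
= 6.2832 / 8.6680e-07
= 7.2487e+06 /m

7.2487e+06


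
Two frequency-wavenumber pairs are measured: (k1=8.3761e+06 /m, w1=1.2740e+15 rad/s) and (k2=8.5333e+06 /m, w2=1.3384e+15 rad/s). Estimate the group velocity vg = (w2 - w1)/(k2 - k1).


vg = (w2 - w1) / (k2 - k1)
= (1.3384e+15 - 1.2740e+15) / (8.5333e+06 - 8.3761e+06)
= 6.4400e+13 / 1.5720e+05
= 4.0967e+08 m/s

4.0967e+08


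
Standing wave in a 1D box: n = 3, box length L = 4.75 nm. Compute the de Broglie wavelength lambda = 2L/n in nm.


lambda = 2L / n
= 2 * 4.75 / 3
= 9.5 / 3
= 3.1667 nm

3.1667


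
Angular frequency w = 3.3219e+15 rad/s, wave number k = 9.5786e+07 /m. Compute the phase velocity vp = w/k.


vp = w / k
= 3.3219e+15 / 9.5786e+07
= 3.4680e+07 m/s

3.4680e+07


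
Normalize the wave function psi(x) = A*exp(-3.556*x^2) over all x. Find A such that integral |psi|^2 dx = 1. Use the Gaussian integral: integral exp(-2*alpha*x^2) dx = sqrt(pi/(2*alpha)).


integral |psi|^2 dx = A^2 * sqrt(pi/(2*alpha)) = 1
A^2 = sqrt(2*alpha/pi)
= sqrt(2 * 3.556 / pi)
= 1.5046
A = sqrt(1.5046)
= 1.2266

1.2266


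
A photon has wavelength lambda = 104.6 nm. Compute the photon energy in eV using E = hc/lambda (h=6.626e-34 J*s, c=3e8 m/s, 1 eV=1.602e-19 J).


E = hc / lambda
= (6.626e-34)(3e8) / (104.6e-9)
= 1.9878e-25 / 1.0460e-07
= 1.9004e-18 J
Converting to eV: 1.9004e-18 / 1.602e-19
= 11.8626 eV

11.8626


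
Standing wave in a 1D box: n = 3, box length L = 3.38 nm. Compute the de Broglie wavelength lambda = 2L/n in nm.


lambda = 2L / n
= 2 * 3.38 / 3
= 6.76 / 3
= 2.2533 nm

2.2533


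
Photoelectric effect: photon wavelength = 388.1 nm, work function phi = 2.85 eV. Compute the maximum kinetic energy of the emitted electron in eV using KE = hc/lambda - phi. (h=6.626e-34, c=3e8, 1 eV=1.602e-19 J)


E_photon = hc / lambda
= (6.626e-34)(3e8) / (388.1e-9)
= 5.1219e-19 J
= 3.1972 eV
KE = E_photon - phi
= 3.1972 - 2.85
= 0.3472 eV

0.3472


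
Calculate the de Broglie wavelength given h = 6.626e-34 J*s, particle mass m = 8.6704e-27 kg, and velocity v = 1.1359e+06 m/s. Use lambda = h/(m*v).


lambda = h / (m * v)
= 6.626e-34 / (8.6704e-27 * 1.1359e+06)
= 6.626e-34 / 9.8487e-21
= 6.7278e-14 m

6.7278e-14


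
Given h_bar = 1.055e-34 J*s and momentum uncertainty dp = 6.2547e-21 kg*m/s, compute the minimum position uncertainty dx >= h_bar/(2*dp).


dx = h_bar / (2 * dp)
= 1.055e-34 / (2 * 6.2547e-21)
= 1.055e-34 / 1.2509e-20
= 8.4337e-15 m

8.4337e-15


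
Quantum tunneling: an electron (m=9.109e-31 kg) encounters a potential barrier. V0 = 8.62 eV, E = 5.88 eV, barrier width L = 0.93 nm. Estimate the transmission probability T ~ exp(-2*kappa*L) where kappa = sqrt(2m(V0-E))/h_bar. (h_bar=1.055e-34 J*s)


V0 - E = 2.74 eV = 4.3895e-19 J
kappa = sqrt(2 * m * (V0-E)) / h_bar
= sqrt(2 * 9.109e-31 * 4.3895e-19) / 1.055e-34
= 8.4763e+09 /m
2*kappa*L = 2 * 8.4763e+09 * 0.93e-9
= 15.7658
T = exp(-15.7658) = 1.422259e-07

1.422259e-07


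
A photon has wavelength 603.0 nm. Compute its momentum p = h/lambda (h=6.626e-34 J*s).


p = h / lambda
= 6.626e-34 / (603.0e-9)
= 6.626e-34 / 6.0300e-07
= 1.0988e-27 kg*m/s

1.0988e-27


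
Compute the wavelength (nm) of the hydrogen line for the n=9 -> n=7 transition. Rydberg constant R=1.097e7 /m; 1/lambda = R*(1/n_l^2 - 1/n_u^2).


1/lambda = R * (1/n_l^2 - 1/n_u^2)
= 1.097e7 * (1/7^2 - 1/9^2)
= 1.097e7 * (0.020408 - 0.012346)
= 1.097e7 * 0.008062
= 8.8445e+04 /m
lambda = 1 / 8.8445e+04 = 11306.4038 nm

11306.4038


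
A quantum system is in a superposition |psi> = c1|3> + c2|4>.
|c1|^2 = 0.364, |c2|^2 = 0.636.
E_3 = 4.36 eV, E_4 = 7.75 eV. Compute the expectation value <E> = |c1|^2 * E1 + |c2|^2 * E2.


<E> = |c1|^2 * E1 + |c2|^2 * E2
= 0.364 * 4.36 + 0.636 * 7.75
= 1.587 + 4.929
= 6.516 eV

6.516


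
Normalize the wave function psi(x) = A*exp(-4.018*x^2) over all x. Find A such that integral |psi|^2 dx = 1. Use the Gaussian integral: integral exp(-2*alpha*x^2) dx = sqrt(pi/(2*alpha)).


integral |psi|^2 dx = A^2 * sqrt(pi/(2*alpha)) = 1
A^2 = sqrt(2*alpha/pi)
= sqrt(2 * 4.018 / pi)
= 1.599356
A = sqrt(1.599356)
= 1.2647

1.2647


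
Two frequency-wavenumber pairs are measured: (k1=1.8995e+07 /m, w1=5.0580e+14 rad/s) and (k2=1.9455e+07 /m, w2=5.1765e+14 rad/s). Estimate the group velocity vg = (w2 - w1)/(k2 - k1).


vg = (w2 - w1) / (k2 - k1)
= (5.1765e+14 - 5.0580e+14) / (1.9455e+07 - 1.8995e+07)
= 1.1850e+13 / 4.6000e+05
= 2.5761e+07 m/s

2.5761e+07


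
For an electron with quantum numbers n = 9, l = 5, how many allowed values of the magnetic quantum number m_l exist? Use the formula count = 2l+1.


m_l ranges from -l to +l in integer steps
So m_l goes from -5 to +5
Count = 2l + 1 = 2*5 + 1
= 11

11


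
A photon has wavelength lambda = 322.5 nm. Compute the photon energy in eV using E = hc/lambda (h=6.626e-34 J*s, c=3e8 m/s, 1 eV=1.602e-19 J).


E = hc / lambda
= (6.626e-34)(3e8) / (322.5e-9)
= 1.9878e-25 / 3.2250e-07
= 6.1637e-19 J
Converting to eV: 6.1637e-19 / 1.602e-19
= 3.8475 eV

3.8475


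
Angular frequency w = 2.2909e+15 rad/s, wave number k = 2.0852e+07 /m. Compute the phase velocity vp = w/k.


vp = w / k
= 2.2909e+15 / 2.0852e+07
= 1.0986e+08 m/s

1.0986e+08


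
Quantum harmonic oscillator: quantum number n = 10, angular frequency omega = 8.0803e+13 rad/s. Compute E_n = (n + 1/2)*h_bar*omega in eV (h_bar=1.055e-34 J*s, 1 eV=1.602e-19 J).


E = (n + 1/2) * h_bar * omega
= (10 + 0.5) * 1.055e-34 * 8.0803e+13
= 10.5 * 8.5247e-21
= 8.9510e-20 J
= 0.5587 eV

0.5587


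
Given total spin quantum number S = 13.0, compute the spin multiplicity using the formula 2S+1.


Spin multiplicity = 2S + 1
= 2 * 13.0 + 1
= 26.0 + 1
= 27

27


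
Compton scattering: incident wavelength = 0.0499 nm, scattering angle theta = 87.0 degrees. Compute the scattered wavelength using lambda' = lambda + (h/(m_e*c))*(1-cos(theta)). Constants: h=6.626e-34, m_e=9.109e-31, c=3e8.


Compton wavelength: h/(m_e*c) = 2.4247e-12 m
d_lambda = 2.4247e-12 * (1 - cos(87.0 deg))
= 2.4247e-12 * 0.947664
= 2.2978e-12 m = 0.002298 nm
lambda' = 0.0499 + 0.002298
= 0.052198 nm

0.052198


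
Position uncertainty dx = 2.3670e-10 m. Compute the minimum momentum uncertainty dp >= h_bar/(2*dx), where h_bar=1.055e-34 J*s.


dp = h_bar / (2 * dx)
= 1.055e-34 / (2 * 2.3670e-10)
= 1.055e-34 / 4.7340e-10
= 2.2286e-25 kg*m/s

2.2286e-25


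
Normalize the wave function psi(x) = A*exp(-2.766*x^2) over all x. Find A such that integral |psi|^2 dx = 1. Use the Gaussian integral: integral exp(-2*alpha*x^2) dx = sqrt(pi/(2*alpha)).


integral |psi|^2 dx = A^2 * sqrt(pi/(2*alpha)) = 1
A^2 = sqrt(2*alpha/pi)
= sqrt(2 * 2.766 / pi)
= 1.326985
A = sqrt(1.326985)
= 1.1519

1.1519


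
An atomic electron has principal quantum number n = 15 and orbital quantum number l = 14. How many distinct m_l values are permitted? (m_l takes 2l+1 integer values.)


m_l ranges from -l to +l in integer steps
So m_l goes from -14 to +14
Count = 2l + 1 = 2*14 + 1
= 29

29


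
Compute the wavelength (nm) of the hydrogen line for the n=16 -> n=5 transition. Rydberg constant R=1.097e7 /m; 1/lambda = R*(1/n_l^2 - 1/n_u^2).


1/lambda = R * (1/n_l^2 - 1/n_u^2)
= 1.097e7 * (1/5^2 - 1/16^2)
= 1.097e7 * (0.04 - 0.003906)
= 1.097e7 * 0.036094
= 3.9595e+05 /m
lambda = 1 / 3.9595e+05 = 2525.5814 nm

2525.5814


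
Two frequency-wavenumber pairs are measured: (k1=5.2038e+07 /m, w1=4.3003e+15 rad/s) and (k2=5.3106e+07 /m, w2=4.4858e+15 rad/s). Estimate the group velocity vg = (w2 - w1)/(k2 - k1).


vg = (w2 - w1) / (k2 - k1)
= (4.4858e+15 - 4.3003e+15) / (5.3106e+07 - 5.2038e+07)
= 1.8550e+14 / 1.0680e+06
= 1.7369e+08 m/s

1.7369e+08


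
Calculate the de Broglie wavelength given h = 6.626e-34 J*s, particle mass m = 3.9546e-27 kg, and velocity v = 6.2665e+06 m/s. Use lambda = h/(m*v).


lambda = h / (m * v)
= 6.626e-34 / (3.9546e-27 * 6.2665e+06)
= 6.626e-34 / 2.4782e-20
= 2.6738e-14 m

2.6738e-14


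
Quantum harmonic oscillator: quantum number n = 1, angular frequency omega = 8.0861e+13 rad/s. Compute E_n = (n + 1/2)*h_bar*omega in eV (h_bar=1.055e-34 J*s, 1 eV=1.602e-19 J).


E = (n + 1/2) * h_bar * omega
= (1 + 0.5) * 1.055e-34 * 8.0861e+13
= 1.5 * 8.5308e-21
= 1.2796e-20 J
= 0.0799 eV

0.0799


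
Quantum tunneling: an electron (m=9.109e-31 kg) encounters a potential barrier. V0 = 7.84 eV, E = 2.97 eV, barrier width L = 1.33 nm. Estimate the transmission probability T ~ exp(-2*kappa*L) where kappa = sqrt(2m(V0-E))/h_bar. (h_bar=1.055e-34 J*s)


V0 - E = 4.87 eV = 7.8017e-19 J
kappa = sqrt(2 * m * (V0-E)) / h_bar
= sqrt(2 * 9.109e-31 * 7.8017e-19) / 1.055e-34
= 1.1300e+10 /m
2*kappa*L = 2 * 1.1300e+10 * 1.33e-9
= 30.0591
T = exp(-30.0591) = 8.821046e-14

8.821046e-14


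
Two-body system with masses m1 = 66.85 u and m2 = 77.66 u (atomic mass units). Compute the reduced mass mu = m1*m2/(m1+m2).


mu = m1 * m2 / (m1 + m2)
= 66.85 * 77.66 / (66.85 + 77.66)
= 5191.571 / 144.51
= 35.9253 u

35.9253


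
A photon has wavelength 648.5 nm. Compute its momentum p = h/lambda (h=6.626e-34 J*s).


p = h / lambda
= 6.626e-34 / (648.5e-9)
= 6.626e-34 / 6.4850e-07
= 1.0217e-27 kg*m/s

1.0217e-27


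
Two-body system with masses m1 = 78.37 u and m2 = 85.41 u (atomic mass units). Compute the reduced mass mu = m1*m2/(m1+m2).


mu = m1 * m2 / (m1 + m2)
= 78.37 * 85.41 / (78.37 + 85.41)
= 6693.5817 / 163.78
= 40.8693 u

40.8693


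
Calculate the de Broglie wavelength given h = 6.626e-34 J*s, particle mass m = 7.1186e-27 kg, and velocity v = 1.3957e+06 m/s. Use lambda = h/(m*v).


lambda = h / (m * v)
= 6.626e-34 / (7.1186e-27 * 1.3957e+06)
= 6.626e-34 / 9.9354e-21
= 6.6691e-14 m

6.6691e-14


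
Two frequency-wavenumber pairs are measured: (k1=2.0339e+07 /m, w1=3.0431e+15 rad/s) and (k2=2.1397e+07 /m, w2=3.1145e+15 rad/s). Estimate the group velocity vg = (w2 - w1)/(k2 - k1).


vg = (w2 - w1) / (k2 - k1)
= (3.1145e+15 - 3.0431e+15) / (2.1397e+07 - 2.0339e+07)
= 7.1400e+13 / 1.0580e+06
= 6.7486e+07 m/s

6.7486e+07


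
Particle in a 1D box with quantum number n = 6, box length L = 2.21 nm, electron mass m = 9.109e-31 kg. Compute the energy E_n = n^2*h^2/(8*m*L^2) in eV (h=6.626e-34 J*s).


E = n^2 * h^2 / (8 * m * L^2)
= 6^2 * (6.626e-34)^2 / (8 * 9.109e-31 * (2.21e-9)^2)
= 36 * 4.3904e-67 / (8 * 9.109e-31 * 4.8841e-18)
= 4.4408e-19 J
= 2.772 eV

2.772


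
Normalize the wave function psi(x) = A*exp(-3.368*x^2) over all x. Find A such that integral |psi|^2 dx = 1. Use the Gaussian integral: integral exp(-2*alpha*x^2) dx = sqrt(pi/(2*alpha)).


integral |psi|^2 dx = A^2 * sqrt(pi/(2*alpha)) = 1
A^2 = sqrt(2*alpha/pi)
= sqrt(2 * 3.368 / pi)
= 1.464287
A = sqrt(1.464287)
= 1.2101

1.2101


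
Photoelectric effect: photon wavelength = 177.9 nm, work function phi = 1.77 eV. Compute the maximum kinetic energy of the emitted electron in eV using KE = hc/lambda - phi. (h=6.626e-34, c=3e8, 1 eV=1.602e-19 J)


E_photon = hc / lambda
= (6.626e-34)(3e8) / (177.9e-9)
= 1.1174e-18 J
= 6.9748 eV
KE = E_photon - phi
= 6.9748 - 1.77
= 5.2048 eV

5.2048


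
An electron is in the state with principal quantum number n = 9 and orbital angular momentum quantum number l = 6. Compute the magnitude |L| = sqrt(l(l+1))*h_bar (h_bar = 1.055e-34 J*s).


L = sqrt(l*(l+1)) * h_bar
= sqrt(6 * 7) * 1.055e-34
= sqrt(42) * 1.055e-34
= 6.4807 * 1.055e-34
= 6.8372e-34 J*s

6.8372e-34


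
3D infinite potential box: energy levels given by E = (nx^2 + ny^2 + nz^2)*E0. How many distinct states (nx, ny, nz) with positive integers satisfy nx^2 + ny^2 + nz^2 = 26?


Enumerate all (nx, ny, nz) with nx^2 + ny^2 + nz^2 = 26:
(1,3,4)
(1,4,3)
(3,1,4)
(3,4,1)
(4,1,3)
(4,3,1)
Total degeneracy = 6

6


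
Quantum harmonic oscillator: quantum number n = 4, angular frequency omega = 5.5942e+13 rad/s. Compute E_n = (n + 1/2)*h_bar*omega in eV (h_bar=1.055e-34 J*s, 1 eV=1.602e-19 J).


E = (n + 1/2) * h_bar * omega
= (4 + 0.5) * 1.055e-34 * 5.5942e+13
= 4.5 * 5.9019e-21
= 2.6558e-20 J
= 0.1658 eV

0.1658


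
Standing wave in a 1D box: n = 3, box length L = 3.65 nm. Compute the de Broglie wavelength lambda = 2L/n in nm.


lambda = 2L / n
= 2 * 3.65 / 3
= 7.3 / 3
= 2.4333 nm

2.4333


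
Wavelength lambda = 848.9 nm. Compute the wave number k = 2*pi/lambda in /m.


k = 2 * pi / lambda
= 6.2832 / (848.9e-9)
= 6.2832 / 8.4890e-07
= 7.4016e+06 /m

7.4016e+06


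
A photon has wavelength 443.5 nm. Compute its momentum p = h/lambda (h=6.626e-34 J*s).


p = h / lambda
= 6.626e-34 / (443.5e-9)
= 6.626e-34 / 4.4350e-07
= 1.4940e-27 kg*m/s

1.4940e-27


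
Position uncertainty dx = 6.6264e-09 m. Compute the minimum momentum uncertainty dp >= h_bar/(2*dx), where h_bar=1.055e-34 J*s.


dp = h_bar / (2 * dx)
= 1.055e-34 / (2 * 6.6264e-09)
= 1.055e-34 / 1.3253e-08
= 7.9606e-27 kg*m/s

7.9606e-27


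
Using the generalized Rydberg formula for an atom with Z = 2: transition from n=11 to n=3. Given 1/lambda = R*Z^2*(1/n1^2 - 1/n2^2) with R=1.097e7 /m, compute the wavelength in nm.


1/lambda = R * Z^2 * (1/n1^2 - 1/n2^2)
= 1.097e7 * 2^2 * (1/3^2 - 1/11^2)
= 1.097e7 * 4 * (0.111111 - 0.008264)
= 4.5129e+06 /m
lambda = 1 / 4.5129e+06
= 221.5865 nm

221.5865


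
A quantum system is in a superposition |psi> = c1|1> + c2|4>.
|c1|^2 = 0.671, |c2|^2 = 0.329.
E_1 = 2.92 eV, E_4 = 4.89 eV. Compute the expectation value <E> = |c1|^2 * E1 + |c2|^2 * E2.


<E> = |c1|^2 * E1 + |c2|^2 * E2
= 0.671 * 2.92 + 0.329 * 4.89
= 1.9593 + 1.6088
= 3.5681 eV

3.5681


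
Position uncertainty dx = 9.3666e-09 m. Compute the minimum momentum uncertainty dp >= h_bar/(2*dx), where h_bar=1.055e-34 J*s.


dp = h_bar / (2 * dx)
= 1.055e-34 / (2 * 9.3666e-09)
= 1.055e-34 / 1.8733e-08
= 5.6317e-27 kg*m/s

5.6317e-27


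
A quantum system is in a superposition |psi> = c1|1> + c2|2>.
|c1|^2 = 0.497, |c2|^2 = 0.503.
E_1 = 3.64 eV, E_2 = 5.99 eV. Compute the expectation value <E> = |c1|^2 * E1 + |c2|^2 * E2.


<E> = |c1|^2 * E1 + |c2|^2 * E2
= 0.497 * 3.64 + 0.503 * 5.99
= 1.8091 + 3.013
= 4.822 eV

4.822


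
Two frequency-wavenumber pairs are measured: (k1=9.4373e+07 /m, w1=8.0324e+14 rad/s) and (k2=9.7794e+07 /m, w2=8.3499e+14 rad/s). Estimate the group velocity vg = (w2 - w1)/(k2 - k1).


vg = (w2 - w1) / (k2 - k1)
= (8.3499e+14 - 8.0324e+14) / (9.7794e+07 - 9.4373e+07)
= 3.1750e+13 / 3.4210e+06
= 9.2809e+06 m/s

9.2809e+06


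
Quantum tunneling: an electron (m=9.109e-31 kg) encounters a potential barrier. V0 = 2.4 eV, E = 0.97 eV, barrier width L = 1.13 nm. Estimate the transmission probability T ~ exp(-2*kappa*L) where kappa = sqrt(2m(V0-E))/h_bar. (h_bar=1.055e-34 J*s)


V0 - E = 1.43 eV = 2.2909e-19 J
kappa = sqrt(2 * m * (V0-E)) / h_bar
= sqrt(2 * 9.109e-31 * 2.2909e-19) / 1.055e-34
= 6.1235e+09 /m
2*kappa*L = 2 * 6.1235e+09 * 1.13e-9
= 13.839
T = exp(-13.839) = 9.767565e-07

9.767565e-07


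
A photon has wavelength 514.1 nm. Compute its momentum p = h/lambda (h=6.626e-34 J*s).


p = h / lambda
= 6.626e-34 / (514.1e-9)
= 6.626e-34 / 5.1410e-07
= 1.2889e-27 kg*m/s

1.2889e-27


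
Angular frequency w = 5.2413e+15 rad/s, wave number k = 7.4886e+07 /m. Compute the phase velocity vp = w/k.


vp = w / k
= 5.2413e+15 / 7.4886e+07
= 6.9990e+07 m/s

6.9990e+07


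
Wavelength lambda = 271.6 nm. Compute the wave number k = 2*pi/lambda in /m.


k = 2 * pi / lambda
= 6.2832 / (271.6e-9)
= 6.2832 / 2.7160e-07
= 2.3134e+07 /m

2.3134e+07


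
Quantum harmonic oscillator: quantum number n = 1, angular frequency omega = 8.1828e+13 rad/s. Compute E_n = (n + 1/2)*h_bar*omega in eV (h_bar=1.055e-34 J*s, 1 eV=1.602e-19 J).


E = (n + 1/2) * h_bar * omega
= (1 + 0.5) * 1.055e-34 * 8.1828e+13
= 1.5 * 8.6329e-21
= 1.2949e-20 J
= 0.0808 eV

0.0808


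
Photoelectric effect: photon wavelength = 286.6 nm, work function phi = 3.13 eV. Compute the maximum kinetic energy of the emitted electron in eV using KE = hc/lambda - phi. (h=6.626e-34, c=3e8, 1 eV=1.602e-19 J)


E_photon = hc / lambda
= (6.626e-34)(3e8) / (286.6e-9)
= 6.9358e-19 J
= 4.3295 eV
KE = E_photon - phi
= 4.3295 - 3.13
= 1.1995 eV

1.1995


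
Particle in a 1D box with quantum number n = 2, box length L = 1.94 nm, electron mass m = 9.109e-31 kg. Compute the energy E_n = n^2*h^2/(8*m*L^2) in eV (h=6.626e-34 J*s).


E = n^2 * h^2 / (8 * m * L^2)
= 2^2 * (6.626e-34)^2 / (8 * 9.109e-31 * (1.94e-9)^2)
= 4 * 4.3904e-67 / (8 * 9.109e-31 * 3.7636e-18)
= 6.4032e-20 J
= 0.3997 eV

0.3997


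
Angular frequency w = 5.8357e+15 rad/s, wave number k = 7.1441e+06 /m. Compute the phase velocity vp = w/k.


vp = w / k
= 5.8357e+15 / 7.1441e+06
= 8.1686e+08 m/s

8.1686e+08


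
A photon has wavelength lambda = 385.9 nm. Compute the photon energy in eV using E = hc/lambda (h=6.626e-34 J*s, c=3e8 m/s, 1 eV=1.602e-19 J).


E = hc / lambda
= (6.626e-34)(3e8) / (385.9e-9)
= 1.9878e-25 / 3.8590e-07
= 5.1511e-19 J
Converting to eV: 5.1511e-19 / 1.602e-19
= 3.2154 eV

3.2154


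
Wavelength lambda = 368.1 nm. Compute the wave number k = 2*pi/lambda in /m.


k = 2 * pi / lambda
= 6.2832 / (368.1e-9)
= 6.2832 / 3.6810e-07
= 1.7069e+07 /m

1.7069e+07


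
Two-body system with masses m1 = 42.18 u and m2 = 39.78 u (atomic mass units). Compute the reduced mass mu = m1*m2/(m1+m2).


mu = m1 * m2 / (m1 + m2)
= 42.18 * 39.78 / (42.18 + 39.78)
= 1677.9204 / 81.96
= 20.4724 u

20.4724


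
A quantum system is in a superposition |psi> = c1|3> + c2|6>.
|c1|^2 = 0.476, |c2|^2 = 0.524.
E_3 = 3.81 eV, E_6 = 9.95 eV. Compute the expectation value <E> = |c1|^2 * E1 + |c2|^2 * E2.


<E> = |c1|^2 * E1 + |c2|^2 * E2
= 0.476 * 3.81 + 0.524 * 9.95
= 1.8136 + 5.2138
= 7.0274 eV

7.0274


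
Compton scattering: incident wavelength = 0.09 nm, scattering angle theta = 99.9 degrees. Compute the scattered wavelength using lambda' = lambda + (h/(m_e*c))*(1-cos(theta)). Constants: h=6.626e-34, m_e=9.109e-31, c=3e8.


Compton wavelength: h/(m_e*c) = 2.4247e-12 m
d_lambda = 2.4247e-12 * (1 - cos(99.9 deg))
= 2.4247e-12 * 1.171929
= 2.8416e-12 m = 0.002842 nm
lambda' = 0.09 + 0.002842
= 0.092842 nm

0.092842


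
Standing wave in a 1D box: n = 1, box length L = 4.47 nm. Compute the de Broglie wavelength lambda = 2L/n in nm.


lambda = 2L / n
= 2 * 4.47 / 1
= 8.94 / 1
= 8.94 nm

8.94


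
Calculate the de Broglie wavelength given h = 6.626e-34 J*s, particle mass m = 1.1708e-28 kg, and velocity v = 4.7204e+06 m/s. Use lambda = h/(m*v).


lambda = h / (m * v)
= 6.626e-34 / (1.1708e-28 * 4.7204e+06)
= 6.626e-34 / 5.5266e-22
= 1.1989e-12 m

1.1989e-12


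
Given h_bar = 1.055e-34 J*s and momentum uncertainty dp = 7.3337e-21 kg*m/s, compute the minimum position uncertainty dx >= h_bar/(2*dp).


dx = h_bar / (2 * dp)
= 1.055e-34 / (2 * 7.3337e-21)
= 1.055e-34 / 1.4667e-20
= 7.1928e-15 m

7.1928e-15


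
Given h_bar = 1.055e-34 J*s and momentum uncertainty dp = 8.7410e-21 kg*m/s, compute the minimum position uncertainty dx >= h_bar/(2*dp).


dx = h_bar / (2 * dp)
= 1.055e-34 / (2 * 8.7410e-21)
= 1.055e-34 / 1.7482e-20
= 6.0348e-15 m

6.0348e-15


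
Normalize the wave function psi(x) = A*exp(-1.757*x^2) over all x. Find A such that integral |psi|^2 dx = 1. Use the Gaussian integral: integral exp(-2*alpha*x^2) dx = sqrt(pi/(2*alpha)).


integral |psi|^2 dx = A^2 * sqrt(pi/(2*alpha)) = 1
A^2 = sqrt(2*alpha/pi)
= sqrt(2 * 1.757 / pi)
= 1.057611
A = sqrt(1.057611)
= 1.0284

1.0284


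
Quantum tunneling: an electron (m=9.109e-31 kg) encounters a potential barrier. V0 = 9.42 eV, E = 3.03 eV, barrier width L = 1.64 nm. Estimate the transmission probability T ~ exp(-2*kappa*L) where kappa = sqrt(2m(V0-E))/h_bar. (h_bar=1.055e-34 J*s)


V0 - E = 6.39 eV = 1.0237e-18 J
kappa = sqrt(2 * m * (V0-E)) / h_bar
= sqrt(2 * 9.109e-31 * 1.0237e-18) / 1.055e-34
= 1.2944e+10 /m
2*kappa*L = 2 * 1.2944e+10 * 1.64e-9
= 42.4574
T = exp(-42.4574) = 3.639021e-19

3.639021e-19


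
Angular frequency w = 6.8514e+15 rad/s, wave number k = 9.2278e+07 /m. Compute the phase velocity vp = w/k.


vp = w / k
= 6.8514e+15 / 9.2278e+07
= 7.4247e+07 m/s

7.4247e+07


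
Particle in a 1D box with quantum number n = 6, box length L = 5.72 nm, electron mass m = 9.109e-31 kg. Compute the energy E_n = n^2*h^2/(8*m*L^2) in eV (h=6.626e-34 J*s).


E = n^2 * h^2 / (8 * m * L^2)
= 6^2 * (6.626e-34)^2 / (8 * 9.109e-31 * (5.72e-9)^2)
= 36 * 4.3904e-67 / (8 * 9.109e-31 * 3.2718e-17)
= 6.6291e-20 J
= 0.4138 eV

0.4138


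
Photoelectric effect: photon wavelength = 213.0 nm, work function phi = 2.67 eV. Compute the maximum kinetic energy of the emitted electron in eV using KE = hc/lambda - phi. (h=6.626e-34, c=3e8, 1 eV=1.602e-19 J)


E_photon = hc / lambda
= (6.626e-34)(3e8) / (213.0e-9)
= 9.3324e-19 J
= 5.8255 eV
KE = E_photon - phi
= 5.8255 - 2.67
= 3.1555 eV

3.1555


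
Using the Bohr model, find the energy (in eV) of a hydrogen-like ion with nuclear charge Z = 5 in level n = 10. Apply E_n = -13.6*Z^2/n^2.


E_n = -13.6 * Z^2 / n^2
= -13.6 * 5^2 / 10^2
= -13.6 * 25 / 100
= -3.4 eV

-3.4


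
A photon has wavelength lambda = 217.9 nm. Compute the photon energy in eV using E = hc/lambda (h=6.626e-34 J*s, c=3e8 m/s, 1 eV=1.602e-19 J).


E = hc / lambda
= (6.626e-34)(3e8) / (217.9e-9)
= 1.9878e-25 / 2.1790e-07
= 9.1225e-19 J
Converting to eV: 9.1225e-19 / 1.602e-19
= 5.6945 eV

5.6945


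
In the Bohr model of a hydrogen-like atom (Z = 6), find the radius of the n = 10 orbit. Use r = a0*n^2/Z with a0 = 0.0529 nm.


r = a0 * n^2 / Z
= 0.0529 * 10^2 / 6
= 0.0529 * 100 / 6
= 0.8817 nm

0.8817


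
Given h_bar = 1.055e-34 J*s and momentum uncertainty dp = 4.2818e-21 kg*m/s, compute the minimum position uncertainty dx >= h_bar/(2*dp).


dx = h_bar / (2 * dp)
= 1.055e-34 / (2 * 4.2818e-21)
= 1.055e-34 / 8.5636e-21
= 1.2320e-14 m

1.2320e-14


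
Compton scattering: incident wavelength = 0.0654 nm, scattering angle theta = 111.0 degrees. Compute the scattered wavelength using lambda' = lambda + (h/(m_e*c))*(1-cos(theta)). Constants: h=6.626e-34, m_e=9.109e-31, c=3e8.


Compton wavelength: h/(m_e*c) = 2.4247e-12 m
d_lambda = 2.4247e-12 * (1 - cos(111.0 deg))
= 2.4247e-12 * 1.358368
= 3.2936e-12 m = 0.003294 nm
lambda' = 0.0654 + 0.003294
= 0.068694 nm

0.068694


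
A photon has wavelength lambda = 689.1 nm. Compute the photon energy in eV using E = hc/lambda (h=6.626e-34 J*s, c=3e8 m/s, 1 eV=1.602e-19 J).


E = hc / lambda
= (6.626e-34)(3e8) / (689.1e-9)
= 1.9878e-25 / 6.8910e-07
= 2.8846e-19 J
Converting to eV: 2.8846e-19 / 1.602e-19
= 1.8006 eV

1.8006


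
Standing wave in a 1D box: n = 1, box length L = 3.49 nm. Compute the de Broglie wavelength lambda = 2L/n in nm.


lambda = 2L / n
= 2 * 3.49 / 1
= 6.98 / 1
= 6.98 nm

6.98


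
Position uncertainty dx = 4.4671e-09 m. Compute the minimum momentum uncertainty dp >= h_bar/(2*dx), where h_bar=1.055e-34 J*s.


dp = h_bar / (2 * dx)
= 1.055e-34 / (2 * 4.4671e-09)
= 1.055e-34 / 8.9342e-09
= 1.1809e-26 kg*m/s

1.1809e-26


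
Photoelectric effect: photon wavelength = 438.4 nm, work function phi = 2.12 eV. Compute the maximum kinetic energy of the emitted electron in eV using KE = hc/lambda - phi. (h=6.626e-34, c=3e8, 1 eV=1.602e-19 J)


E_photon = hc / lambda
= (6.626e-34)(3e8) / (438.4e-9)
= 4.5342e-19 J
= 2.8303 eV
KE = E_photon - phi
= 2.8303 - 2.12
= 0.7103 eV

0.7103


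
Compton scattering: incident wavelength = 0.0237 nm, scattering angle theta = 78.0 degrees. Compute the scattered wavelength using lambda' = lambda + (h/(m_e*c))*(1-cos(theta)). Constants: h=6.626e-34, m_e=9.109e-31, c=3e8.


Compton wavelength: h/(m_e*c) = 2.4247e-12 m
d_lambda = 2.4247e-12 * (1 - cos(78.0 deg))
= 2.4247e-12 * 0.792088
= 1.9206e-12 m = 0.001921 nm
lambda' = 0.0237 + 0.001921
= 0.025621 nm

0.025621


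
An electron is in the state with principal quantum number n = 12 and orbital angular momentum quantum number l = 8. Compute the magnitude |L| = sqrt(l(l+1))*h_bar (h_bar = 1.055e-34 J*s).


L = sqrt(l*(l+1)) * h_bar
= sqrt(8 * 9) * 1.055e-34
= sqrt(72) * 1.055e-34
= 8.4853 * 1.055e-34
= 8.9520e-34 J*s

8.9520e-34


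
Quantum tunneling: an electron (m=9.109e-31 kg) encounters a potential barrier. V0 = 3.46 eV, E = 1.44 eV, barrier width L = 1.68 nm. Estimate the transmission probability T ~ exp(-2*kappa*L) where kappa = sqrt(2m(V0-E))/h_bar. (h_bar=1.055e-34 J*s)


V0 - E = 2.02 eV = 3.2360e-19 J
kappa = sqrt(2 * m * (V0-E)) / h_bar
= sqrt(2 * 9.109e-31 * 3.2360e-19) / 1.055e-34
= 7.2779e+09 /m
2*kappa*L = 2 * 7.2779e+09 * 1.68e-9
= 24.4537
T = exp(-24.4537) = 2.398306e-11

2.398306e-11


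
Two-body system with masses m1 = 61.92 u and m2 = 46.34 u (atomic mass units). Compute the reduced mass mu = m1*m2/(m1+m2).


mu = m1 * m2 / (m1 + m2)
= 61.92 * 46.34 / (61.92 + 46.34)
= 2869.3728 / 108.26
= 26.5045 u

26.5045


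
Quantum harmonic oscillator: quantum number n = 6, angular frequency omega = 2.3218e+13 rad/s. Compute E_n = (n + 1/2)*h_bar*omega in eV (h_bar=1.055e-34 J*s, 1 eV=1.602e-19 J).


E = (n + 1/2) * h_bar * omega
= (6 + 0.5) * 1.055e-34 * 2.3218e+13
= 6.5 * 2.4495e-21
= 1.5922e-20 J
= 0.0994 eV

0.0994


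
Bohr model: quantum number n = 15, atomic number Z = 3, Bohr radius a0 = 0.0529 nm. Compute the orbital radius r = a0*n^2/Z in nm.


r = a0 * n^2 / Z
= 0.0529 * 15^2 / 3
= 0.0529 * 225 / 3
= 3.9675 nm

3.9675


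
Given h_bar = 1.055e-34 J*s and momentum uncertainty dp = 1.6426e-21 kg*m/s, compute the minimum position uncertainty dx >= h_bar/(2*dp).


dx = h_bar / (2 * dp)
= 1.055e-34 / (2 * 1.6426e-21)
= 1.055e-34 / 3.2852e-21
= 3.2114e-14 m

3.2114e-14


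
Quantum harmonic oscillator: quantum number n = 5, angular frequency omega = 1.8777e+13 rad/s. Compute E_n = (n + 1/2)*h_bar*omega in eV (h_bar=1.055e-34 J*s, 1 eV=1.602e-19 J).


E = (n + 1/2) * h_bar * omega
= (5 + 0.5) * 1.055e-34 * 1.8777e+13
= 5.5 * 1.9810e-21
= 1.0895e-20 J
= 0.068 eV

0.068


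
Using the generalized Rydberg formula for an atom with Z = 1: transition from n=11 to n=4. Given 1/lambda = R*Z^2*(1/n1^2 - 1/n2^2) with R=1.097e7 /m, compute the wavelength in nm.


1/lambda = R * Z^2 * (1/n1^2 - 1/n2^2)
= 1.097e7 * 1^2 * (1/4^2 - 1/11^2)
= 1.097e7 * 1 * (0.0625 - 0.008264)
= 5.9496e+05 /m
lambda = 1 / 5.9496e+05
= 1680.7744 nm

1680.7744


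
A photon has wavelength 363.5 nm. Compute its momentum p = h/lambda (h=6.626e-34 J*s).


p = h / lambda
= 6.626e-34 / (363.5e-9)
= 6.626e-34 / 3.6350e-07
= 1.8228e-27 kg*m/s

1.8228e-27


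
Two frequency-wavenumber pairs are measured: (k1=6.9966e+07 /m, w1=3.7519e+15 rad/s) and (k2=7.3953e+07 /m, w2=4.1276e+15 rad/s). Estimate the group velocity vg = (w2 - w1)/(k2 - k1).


vg = (w2 - w1) / (k2 - k1)
= (4.1276e+15 - 3.7519e+15) / (7.3953e+07 - 6.9966e+07)
= 3.7570e+14 / 3.9870e+06
= 9.4231e+07 m/s

9.4231e+07
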